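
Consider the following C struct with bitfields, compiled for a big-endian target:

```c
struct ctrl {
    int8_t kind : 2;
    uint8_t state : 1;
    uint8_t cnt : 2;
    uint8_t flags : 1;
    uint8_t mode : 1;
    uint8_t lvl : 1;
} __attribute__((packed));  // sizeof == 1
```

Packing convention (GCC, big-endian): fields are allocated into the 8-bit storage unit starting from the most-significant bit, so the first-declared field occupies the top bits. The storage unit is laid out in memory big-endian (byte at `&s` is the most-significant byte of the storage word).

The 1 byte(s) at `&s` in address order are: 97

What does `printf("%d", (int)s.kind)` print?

[0]=0x97 (big-endian) → word 0x97
kind [6+:2] = (word>>6) & 0x3 = 2  ←
state [5+:1] = (word>>5) & 0x1 = 0
cnt [3+:2] = (word>>3) & 0x3 = 2
flags [2+:1] = (word>>2) & 0x1 = 1
mode [1+:1] = (word>>1) & 0x1 = 1
lvl [0+:1] = (word>>0) & 0x1 = 1
kind signed 2b, MSB=1: 2 - 4 = -2

-2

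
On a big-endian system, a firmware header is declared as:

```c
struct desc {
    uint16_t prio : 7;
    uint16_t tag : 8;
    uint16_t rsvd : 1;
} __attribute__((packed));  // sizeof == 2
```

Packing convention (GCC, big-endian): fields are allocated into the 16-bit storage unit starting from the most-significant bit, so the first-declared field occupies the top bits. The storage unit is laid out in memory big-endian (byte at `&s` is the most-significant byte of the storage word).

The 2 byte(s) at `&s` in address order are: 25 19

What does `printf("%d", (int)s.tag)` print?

140

[0]=0x25 [1]=0x19 (big-endian) → word 0x2519
prio [9+:7] = (word>>9) & 0x7f = 18
tag [1+:8] = (word>>1) & 0xff = 140  ←
rsvd [0+:1] = (word>>0) & 0x1 = 1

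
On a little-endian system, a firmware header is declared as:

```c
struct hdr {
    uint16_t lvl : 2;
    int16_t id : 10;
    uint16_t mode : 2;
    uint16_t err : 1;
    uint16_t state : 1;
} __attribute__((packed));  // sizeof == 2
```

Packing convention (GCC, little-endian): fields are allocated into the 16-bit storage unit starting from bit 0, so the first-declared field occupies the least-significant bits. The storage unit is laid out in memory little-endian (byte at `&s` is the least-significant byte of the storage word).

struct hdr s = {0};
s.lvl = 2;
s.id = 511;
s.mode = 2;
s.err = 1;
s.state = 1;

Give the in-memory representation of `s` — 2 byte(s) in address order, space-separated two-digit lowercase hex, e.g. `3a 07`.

fe e7

lvl (2b) val=2 bits=0x2 at bit 0: 0x0002
id (10b) val=511 bits=0x1ff at bit 2: 0x07fe
mode (2b) val=2 bits=0x2 at bit 12: 0x27fe
err (1b) val=1 bits=0x1 at bit 14: 0x67fe
state (1b) val=1 bits=0x1 at bit 15: 0xe7fe
word = 0xe7fe → little-endian bytes:
  [0]=0xfe  [1]=0xe7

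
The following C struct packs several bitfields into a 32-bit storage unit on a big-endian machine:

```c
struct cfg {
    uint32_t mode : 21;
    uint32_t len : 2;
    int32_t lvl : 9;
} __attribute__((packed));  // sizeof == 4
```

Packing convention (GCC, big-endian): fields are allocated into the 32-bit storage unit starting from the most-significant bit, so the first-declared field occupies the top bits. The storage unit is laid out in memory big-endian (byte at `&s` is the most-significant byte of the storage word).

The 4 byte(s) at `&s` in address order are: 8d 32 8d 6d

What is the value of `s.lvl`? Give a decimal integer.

[0]=0x8d [1]=0x32 [2]=0x8d [3]=0x6d (big-endian) → word 0x8d328d6d
mode [11+:21] = (word>>11) & 0x1fffff = 1156689
len [9+:2] = (word>>9) & 0x3 = 2
lvl [0+:9] = (word>>0) & 0x1ff = 365  ←
lvl signed 9b, MSB=1: 365 - 512 = -147

-147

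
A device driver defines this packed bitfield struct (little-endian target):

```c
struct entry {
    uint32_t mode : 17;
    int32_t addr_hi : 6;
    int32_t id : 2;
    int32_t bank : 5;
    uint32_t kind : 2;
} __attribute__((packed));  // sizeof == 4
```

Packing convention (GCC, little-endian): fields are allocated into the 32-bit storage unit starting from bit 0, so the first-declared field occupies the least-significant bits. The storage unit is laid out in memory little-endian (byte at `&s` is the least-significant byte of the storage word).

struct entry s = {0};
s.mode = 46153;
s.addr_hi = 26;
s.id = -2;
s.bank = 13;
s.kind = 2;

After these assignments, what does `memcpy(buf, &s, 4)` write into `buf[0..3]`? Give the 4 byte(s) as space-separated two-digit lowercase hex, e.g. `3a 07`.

[0+:17] mode=46153 & 0x1ffff = 0xb449; word=0x0000b449
[17+:6] addr_hi=26 & 0x3f = 0x1a; word=0x0034b449
[23+:2] id=-2 & 0x3 = 0x2; word=0x0134b449
[25+:5] bank=13 & 0x1f = 0xd; word=0x1b34b449
[30+:2] kind=2 & 0x3 = 0x2; word=0x9b34b449
word = 0x9b34b449 → little-endian bytes:
  [0]=0x49  [1]=0xb4  [2]=0x34  [3]=0x9b

49 b4 34 9b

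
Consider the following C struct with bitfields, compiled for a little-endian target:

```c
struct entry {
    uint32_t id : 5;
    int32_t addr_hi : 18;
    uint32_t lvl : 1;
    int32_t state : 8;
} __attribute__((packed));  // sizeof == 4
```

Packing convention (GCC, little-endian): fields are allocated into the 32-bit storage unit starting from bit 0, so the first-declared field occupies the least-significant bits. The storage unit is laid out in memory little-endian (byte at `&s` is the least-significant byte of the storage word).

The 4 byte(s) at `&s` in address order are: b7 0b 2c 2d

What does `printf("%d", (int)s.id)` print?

[0]=0xb7 [1]=0x0b [2]=0x2c [3]=0x2d (little-endian) → word 0x2d2c0bb7
id:5 @ bit 0 → (0x2d2c0bb7>>0)&0x1f = 0x17  ←
addr_hi:18 @ bit 5 → (0x2d2c0bb7>>5)&0x3ffff = 0x1605d
lvl:1 @ bit 23 → (0x2d2c0bb7>>23)&0x1 = 0x0
state:8 @ bit 24 → (0x2d2c0bb7>>24)&0xff = 0x2d

23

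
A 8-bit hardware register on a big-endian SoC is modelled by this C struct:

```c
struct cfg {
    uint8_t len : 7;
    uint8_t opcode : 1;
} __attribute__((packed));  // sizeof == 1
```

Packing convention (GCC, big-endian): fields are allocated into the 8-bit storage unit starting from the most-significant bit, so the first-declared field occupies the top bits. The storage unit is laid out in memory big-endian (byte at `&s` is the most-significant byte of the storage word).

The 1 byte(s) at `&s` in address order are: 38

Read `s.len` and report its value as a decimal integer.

28

[0]=0x38 (big-endian) → word 0x38
len [1+:7] = (word>>1) & 0x7f = 28  ←
opcode [0+:1] = (word>>0) & 0x1 = 0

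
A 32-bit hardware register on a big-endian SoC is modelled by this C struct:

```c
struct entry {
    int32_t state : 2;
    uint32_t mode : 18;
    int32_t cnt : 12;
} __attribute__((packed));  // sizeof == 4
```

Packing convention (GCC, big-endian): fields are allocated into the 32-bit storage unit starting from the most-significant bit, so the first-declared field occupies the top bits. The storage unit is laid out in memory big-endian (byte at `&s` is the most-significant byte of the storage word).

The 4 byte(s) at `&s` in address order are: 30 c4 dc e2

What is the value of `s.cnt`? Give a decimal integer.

[0]=0x30 [1]=0xc4 [2]=0xdc [3]=0xe2 (big-endian) → word 0x30c4dce2
state:2 @ bit 30 → (0x30c4dce2>>30)&0x3 = 0x0
mode:18 @ bit 12 → (0x30c4dce2>>12)&0x3ffff = 0x30c4d
cnt:12 @ bit 0 → (0x30c4dce2>>0)&0xfff = 0xce2  ←
cnt signed 12b, MSB=1: 3298 - 4096 = -798

-798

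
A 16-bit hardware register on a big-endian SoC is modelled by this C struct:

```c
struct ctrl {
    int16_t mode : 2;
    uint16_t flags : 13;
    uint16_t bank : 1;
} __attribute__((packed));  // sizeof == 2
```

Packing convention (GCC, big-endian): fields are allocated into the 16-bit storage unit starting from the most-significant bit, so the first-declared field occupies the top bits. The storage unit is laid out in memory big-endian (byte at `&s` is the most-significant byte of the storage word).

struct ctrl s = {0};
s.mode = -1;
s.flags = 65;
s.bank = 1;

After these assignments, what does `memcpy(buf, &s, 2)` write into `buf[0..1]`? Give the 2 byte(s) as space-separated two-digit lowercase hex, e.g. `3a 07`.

mode (2b) val=-1 bits=0x3 at bit 14: 0xc000
flags (13b) val=65 bits=0x41 at bit 1: 0xc082
bank (1b) val=1 bits=0x1 at bit 0: 0xc083
word = 0xc083 → big-endian bytes:
  [0]=0xc0  [1]=0x83

c0 83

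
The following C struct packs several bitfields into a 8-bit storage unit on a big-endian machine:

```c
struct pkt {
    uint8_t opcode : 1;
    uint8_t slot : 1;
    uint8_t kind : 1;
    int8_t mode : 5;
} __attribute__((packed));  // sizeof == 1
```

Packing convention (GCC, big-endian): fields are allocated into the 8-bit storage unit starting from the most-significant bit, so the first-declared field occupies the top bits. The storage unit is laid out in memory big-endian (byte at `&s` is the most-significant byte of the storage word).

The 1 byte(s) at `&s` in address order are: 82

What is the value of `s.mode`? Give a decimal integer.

[0]=0x82 (big-endian) → word 0x82
opcode [7+:1] = (word>>7) & 0x1 = 1
slot [6+:1] = (word>>6) & 0x1 = 0
kind [5+:1] = (word>>5) & 0x1 = 0
mode [0+:5] = (word>>0) & 0x1f = 2  ←
mode signed 5b, MSB=0: value = 2

2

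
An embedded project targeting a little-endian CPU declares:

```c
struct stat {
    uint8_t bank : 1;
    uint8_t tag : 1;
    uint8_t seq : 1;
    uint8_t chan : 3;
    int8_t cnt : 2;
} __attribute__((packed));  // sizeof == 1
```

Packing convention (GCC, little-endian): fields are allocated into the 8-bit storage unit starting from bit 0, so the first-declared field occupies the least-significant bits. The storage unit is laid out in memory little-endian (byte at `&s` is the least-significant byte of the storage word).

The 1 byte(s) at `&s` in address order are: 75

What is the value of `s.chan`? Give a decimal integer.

[0]=0x75 (little-endian) → word 0x75
bank:1 @ bit 0 → (0x75>>0)&0x1 = 0x1
tag:1 @ bit 1 → (0x75>>1)&0x1 = 0x0
seq:1 @ bit 2 → (0x75>>2)&0x1 = 0x1
chan:3 @ bit 3 → (0x75>>3)&0x7 = 0x6  ←
cnt:2 @ bit 6 → (0x75>>6)&0x3 = 0x1

6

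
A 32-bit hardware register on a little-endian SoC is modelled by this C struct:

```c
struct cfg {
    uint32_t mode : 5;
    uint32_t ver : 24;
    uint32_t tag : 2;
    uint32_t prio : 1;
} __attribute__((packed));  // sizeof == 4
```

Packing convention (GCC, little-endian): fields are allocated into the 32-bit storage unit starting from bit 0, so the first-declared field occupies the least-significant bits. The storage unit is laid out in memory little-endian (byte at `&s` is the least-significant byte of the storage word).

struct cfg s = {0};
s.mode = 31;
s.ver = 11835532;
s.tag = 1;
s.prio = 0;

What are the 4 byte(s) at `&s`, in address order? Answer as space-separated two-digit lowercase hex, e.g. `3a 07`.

9f 11 93 36

mode:5 = 31 → 0x1f << 0 → word 0x0000001f
ver:24 = 11835532 → 0xb4988c << 5 → word 0x1693119f
tag:2 = 1 → 0x1 << 29 → word 0x3693119f
prio:1 = 0 → 0x0 << 31 → word 0x3693119f
word = 0x3693119f → little-endian bytes:
  [0]=0x9f  [1]=0x11  [2]=0x93  [3]=0x36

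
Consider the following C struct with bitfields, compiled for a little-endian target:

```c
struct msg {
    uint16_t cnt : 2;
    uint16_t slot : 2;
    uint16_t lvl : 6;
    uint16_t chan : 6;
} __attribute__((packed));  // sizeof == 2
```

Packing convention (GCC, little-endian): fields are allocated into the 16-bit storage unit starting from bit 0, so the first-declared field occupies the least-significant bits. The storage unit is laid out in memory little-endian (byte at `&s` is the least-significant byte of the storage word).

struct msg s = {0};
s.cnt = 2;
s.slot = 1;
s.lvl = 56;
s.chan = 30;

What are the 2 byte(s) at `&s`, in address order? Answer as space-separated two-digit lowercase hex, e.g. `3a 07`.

86 7b

cnt (2b) val=2 bits=0x2 at bit 0: 0x0002
slot (2b) val=1 bits=0x1 at bit 2: 0x0006
lvl (6b) val=56 bits=0x38 at bit 4: 0x0386
chan (6b) val=30 bits=0x1e at bit 10: 0x7b86
word = 0x7b86 → little-endian bytes:
  [0]=0x86  [1]=0x7b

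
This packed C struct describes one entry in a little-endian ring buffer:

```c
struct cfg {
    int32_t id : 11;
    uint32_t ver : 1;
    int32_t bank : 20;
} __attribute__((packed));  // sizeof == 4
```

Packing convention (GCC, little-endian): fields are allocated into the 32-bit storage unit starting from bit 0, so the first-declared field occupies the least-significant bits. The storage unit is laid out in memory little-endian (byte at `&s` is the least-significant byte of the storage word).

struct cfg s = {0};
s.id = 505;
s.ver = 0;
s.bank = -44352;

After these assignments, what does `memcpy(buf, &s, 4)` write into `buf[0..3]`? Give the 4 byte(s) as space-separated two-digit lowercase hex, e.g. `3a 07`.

id (11b) val=505 bits=0x1f9 at bit 0: 0x000001f9
ver (1b) val=0 bits=0x0 at bit 11: 0x000001f9
bank (20b) val=-44352 bits=0xf52c0 at bit 12: 0xf52c01f9
word = 0xf52c01f9 → little-endian bytes:
  [0]=0xf9  [1]=0x01  [2]=0x2c  [3]=0xf5

f9 01 2c f5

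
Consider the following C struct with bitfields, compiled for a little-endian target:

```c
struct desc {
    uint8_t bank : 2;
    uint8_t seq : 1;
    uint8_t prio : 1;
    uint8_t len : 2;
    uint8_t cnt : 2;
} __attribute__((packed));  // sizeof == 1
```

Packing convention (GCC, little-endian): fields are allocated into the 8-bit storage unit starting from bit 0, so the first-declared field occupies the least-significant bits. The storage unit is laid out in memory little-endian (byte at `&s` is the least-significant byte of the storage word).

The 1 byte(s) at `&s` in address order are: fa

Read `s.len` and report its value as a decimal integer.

[0]=0xfa (little-endian) → word 0xfa
bank:2 @ bit 0 → (0xfa>>0)&0x3 = 0x2
seq:1 @ bit 2 → (0xfa>>2)&0x1 = 0x0
prio:1 @ bit 3 → (0xfa>>3)&0x1 = 0x1
len:2 @ bit 4 → (0xfa>>4)&0x3 = 0x3  ←
cnt:2 @ bit 6 → (0xfa>>6)&0x3 = 0x3

3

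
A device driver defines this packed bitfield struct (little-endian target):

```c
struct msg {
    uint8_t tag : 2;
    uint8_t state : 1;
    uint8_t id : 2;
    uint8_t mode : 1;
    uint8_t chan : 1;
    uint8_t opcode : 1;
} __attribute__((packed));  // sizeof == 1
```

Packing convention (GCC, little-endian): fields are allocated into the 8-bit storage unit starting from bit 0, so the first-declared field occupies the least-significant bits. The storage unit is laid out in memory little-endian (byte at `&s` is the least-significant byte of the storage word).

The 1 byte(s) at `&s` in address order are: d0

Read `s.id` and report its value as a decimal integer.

[0]=0xd0 (little-endian) → word 0xd0
tag [0+:2] = (word>>0) & 0x3 = 0
state [2+:1] = (word>>2) & 0x1 = 0
id [3+:2] = (word>>3) & 0x3 = 2  ←
mode [5+:1] = (word>>5) & 0x1 = 0
chan [6+:1] = (word>>6) & 0x1 = 1
opcode [7+:1] = (word>>7) & 0x1 = 1

2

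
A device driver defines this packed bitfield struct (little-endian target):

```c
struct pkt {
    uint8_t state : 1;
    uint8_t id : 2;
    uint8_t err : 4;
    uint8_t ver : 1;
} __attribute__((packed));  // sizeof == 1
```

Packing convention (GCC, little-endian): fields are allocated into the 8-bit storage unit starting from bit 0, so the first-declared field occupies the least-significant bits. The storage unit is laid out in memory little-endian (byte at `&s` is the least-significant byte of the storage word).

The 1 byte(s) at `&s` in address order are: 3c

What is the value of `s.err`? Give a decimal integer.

7

[0]=0x3c (little-endian) → word 0x3c
state [0+:1] = (word>>0) & 0x1 = 0
id [1+:2] = (word>>1) & 0x3 = 2
err [3+:4] = (word>>3) & 0xf = 7  ←
ver [7+:1] = (word>>7) & 0x1 = 0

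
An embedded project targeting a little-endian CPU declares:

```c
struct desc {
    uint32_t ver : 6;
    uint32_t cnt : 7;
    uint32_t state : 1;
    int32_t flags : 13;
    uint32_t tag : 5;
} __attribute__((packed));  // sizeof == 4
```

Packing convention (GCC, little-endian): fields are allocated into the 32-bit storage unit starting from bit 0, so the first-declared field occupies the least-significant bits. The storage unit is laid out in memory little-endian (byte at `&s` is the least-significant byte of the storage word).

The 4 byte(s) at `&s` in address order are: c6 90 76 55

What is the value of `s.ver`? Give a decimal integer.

[0]=0xc6 [1]=0x90 [2]=0x76 [3]=0x55 (little-endian) → word 0x557690c6
ver [0+:6] = (word>>0) & 0x3f = 6  ←
cnt [6+:7] = (word>>6) & 0x7f = 67
state [13+:1] = (word>>13) & 0x1 = 0
flags [14+:13] = (word>>14) & 0x1fff = 5594
tag [27+:5] = (word>>27) & 0x1f = 10

6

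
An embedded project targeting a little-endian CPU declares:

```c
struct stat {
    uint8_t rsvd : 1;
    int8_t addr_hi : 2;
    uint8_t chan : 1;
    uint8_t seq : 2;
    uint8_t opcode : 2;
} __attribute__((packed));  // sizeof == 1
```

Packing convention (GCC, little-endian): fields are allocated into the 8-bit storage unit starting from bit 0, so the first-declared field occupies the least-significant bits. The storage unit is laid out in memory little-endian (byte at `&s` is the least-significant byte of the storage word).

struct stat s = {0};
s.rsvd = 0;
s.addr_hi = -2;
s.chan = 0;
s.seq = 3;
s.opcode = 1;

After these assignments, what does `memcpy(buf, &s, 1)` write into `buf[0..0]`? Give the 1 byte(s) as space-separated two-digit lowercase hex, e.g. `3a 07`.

74

rsvd:1 = 0 → 0x0 << 0 → word 0x00
addr_hi:2 = -2 → 0x2 << 1 → word 0x04
chan:1 = 0 → 0x0 << 3 → word 0x04
seq:2 = 3 → 0x3 << 4 → word 0x34
opcode:2 = 1 → 0x1 << 6 → word 0x74
word = 0x74 → little-endian bytes:
  [0]=0x74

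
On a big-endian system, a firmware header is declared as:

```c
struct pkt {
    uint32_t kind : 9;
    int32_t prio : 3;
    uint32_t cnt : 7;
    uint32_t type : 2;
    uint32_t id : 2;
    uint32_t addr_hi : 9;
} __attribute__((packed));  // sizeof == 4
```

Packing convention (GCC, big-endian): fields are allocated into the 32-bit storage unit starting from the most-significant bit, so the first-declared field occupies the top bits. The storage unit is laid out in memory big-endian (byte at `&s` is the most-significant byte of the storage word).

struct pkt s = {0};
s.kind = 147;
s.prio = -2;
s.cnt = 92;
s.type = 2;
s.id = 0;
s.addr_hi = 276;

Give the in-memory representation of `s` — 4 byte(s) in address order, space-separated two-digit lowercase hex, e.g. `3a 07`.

kind (9b) val=147 bits=0x93 at bit 23: 0x49800000
prio (3b) val=-2 bits=0x6 at bit 20: 0x49e00000
cnt (7b) val=92 bits=0x5c at bit 13: 0x49eb8000
type (2b) val=2 bits=0x2 at bit 11: 0x49eb9000
id (2b) val=0 bits=0x0 at bit 9: 0x49eb9000
addr_hi (9b) val=276 bits=0x114 at bit 0: 0x49eb9114
word = 0x49eb9114 → big-endian bytes:
  [0]=0x49  [1]=0xeb  [2]=0x91  [3]=0x14

49 eb 91 14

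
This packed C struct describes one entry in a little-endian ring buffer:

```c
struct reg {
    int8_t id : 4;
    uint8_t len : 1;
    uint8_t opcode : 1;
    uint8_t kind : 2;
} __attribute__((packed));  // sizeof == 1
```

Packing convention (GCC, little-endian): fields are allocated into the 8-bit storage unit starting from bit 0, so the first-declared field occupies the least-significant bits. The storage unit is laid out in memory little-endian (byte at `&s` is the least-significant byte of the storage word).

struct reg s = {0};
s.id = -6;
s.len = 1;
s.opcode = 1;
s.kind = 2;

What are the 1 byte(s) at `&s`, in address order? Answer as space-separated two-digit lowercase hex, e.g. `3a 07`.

ba

id:4 = -6 → 0xa << 0 → word 0x0a
len:1 = 1 → 0x1 << 4 → word 0x1a
opcode:1 = 1 → 0x1 << 5 → word 0x3a
kind:2 = 2 → 0x2 << 6 → word 0xba
word = 0xba → little-endian bytes:
  [0]=0xba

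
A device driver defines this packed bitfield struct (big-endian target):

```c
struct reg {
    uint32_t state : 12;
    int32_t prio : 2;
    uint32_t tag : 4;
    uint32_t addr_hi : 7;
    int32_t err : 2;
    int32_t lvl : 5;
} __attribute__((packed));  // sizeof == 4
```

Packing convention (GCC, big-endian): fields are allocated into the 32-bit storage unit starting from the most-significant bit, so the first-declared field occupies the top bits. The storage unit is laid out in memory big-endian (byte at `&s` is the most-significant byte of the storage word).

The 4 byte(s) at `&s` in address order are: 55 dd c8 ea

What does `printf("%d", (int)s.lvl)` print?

[0]=0x55 [1]=0xdd [2]=0xc8 [3]=0xea (big-endian) → word 0x55ddc8ea
state:12 @ bit 20 → (0x55ddc8ea>>20)&0xfff = 0x55d
prio:2 @ bit 18 → (0x55ddc8ea>>18)&0x3 = 0x3
tag:4 @ bit 14 → (0x55ddc8ea>>14)&0xf = 0x7
addr_hi:7 @ bit 7 → (0x55ddc8ea>>7)&0x7f = 0x11
err:2 @ bit 5 → (0x55ddc8ea>>5)&0x3 = 0x3
lvl:5 @ bit 0 → (0x55ddc8ea>>0)&0x1f = 0xa  ←
lvl signed 5b, MSB=0: value = 10

10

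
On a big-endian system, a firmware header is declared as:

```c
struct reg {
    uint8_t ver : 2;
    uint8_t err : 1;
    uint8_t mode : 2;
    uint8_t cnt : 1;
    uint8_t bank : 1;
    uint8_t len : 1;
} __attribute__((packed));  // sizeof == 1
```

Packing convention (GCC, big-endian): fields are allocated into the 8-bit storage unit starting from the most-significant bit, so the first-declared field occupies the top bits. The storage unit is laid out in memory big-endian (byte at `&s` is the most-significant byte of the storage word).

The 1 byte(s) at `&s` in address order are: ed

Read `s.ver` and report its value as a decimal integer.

3

[0]=0xed (big-endian) → word 0xed
ver [6+:2] = (word>>6) & 0x3 = 3  ←
err [5+:1] = (word>>5) & 0x1 = 1
mode [3+:2] = (word>>3) & 0x3 = 1
cnt [2+:1] = (word>>2) & 0x1 = 1
bank [1+:1] = (word>>1) & 0x1 = 0
len [0+:1] = (word>>0) & 0x1 = 1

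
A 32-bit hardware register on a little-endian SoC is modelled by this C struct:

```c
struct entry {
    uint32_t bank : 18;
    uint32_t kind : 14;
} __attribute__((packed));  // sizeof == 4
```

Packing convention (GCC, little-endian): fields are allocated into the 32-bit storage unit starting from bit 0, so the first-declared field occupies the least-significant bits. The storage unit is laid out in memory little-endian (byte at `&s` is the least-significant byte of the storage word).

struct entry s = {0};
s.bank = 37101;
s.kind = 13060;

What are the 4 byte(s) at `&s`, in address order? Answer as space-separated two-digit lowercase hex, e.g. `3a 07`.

[0+:18] bank=37101 & 0x3ffff = 0x90ed; word=0x000090ed
[18+:14] kind=13060 & 0x3fff = 0x3304; word=0xcc1090ed
word = 0xcc1090ed → little-endian bytes:
  [0]=0xed  [1]=0x90  [2]=0x10  [3]=0xcc

ed 90 10 cc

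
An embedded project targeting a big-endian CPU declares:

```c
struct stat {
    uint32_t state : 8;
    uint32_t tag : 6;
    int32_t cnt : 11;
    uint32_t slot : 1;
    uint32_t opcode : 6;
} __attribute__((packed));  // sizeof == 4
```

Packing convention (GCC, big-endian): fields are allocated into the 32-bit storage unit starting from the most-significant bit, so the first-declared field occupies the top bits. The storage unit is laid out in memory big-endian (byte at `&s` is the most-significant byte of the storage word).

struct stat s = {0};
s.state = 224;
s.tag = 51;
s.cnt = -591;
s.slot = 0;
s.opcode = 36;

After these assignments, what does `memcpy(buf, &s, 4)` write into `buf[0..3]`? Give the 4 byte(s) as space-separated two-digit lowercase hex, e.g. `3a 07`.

e0 ce d8 a4

state:8 = 224 → 0xe0 << 24 → word 0xe0000000
tag:6 = 51 → 0x33 << 18 → word 0xe0cc0000
cnt:11 = -591 → 0x5b1 << 7 → word 0xe0ced880
slot:1 = 0 → 0x0 << 6 → word 0xe0ced880
opcode:6 = 36 → 0x24 << 0 → word 0xe0ced8a4
word = 0xe0ced8a4 → big-endian bytes:
  [0]=0xe0  [1]=0xce  [2]=0xd8  [3]=0xa4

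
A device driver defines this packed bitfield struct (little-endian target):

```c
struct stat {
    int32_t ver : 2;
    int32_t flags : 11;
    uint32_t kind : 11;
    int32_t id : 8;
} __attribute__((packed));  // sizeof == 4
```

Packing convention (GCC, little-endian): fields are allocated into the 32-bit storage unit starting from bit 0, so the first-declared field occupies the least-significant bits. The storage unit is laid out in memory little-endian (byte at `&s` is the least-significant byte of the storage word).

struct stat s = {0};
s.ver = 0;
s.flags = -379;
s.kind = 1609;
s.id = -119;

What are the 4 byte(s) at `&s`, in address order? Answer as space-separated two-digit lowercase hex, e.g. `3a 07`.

14 3a c9 89

ver (2b) val=0 bits=0x0 at bit 0: 0x00000000
flags (11b) val=-379 bits=0x685 at bit 2: 0x00001a14
kind (11b) val=1609 bits=0x649 at bit 13: 0x00c93a14
id (8b) val=-119 bits=0x89 at bit 24: 0x89c93a14
word = 0x89c93a14 → little-endian bytes:
  [0]=0x14  [1]=0x3a  [2]=0xc9  [3]=0x89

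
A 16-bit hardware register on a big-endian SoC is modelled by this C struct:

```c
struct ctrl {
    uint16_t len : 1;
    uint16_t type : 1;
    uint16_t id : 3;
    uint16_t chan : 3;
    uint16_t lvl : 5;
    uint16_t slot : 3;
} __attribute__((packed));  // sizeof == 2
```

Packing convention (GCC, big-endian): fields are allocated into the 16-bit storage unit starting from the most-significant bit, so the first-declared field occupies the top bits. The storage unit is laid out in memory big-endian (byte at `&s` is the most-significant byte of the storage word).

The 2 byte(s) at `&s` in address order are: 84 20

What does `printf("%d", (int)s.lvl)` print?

4

[0]=0x84 [1]=0x20 (big-endian) → word 0x8420
len [15+:1] = (word>>15) & 0x1 = 1
type [14+:1] = (word>>14) & 0x1 = 0
id [11+:3] = (word>>11) & 0x7 = 0
chan [8+:3] = (word>>8) & 0x7 = 4
lvl [3+:5] = (word>>3) & 0x1f = 4  ←
slot [0+:3] = (word>>0) & 0x7 = 0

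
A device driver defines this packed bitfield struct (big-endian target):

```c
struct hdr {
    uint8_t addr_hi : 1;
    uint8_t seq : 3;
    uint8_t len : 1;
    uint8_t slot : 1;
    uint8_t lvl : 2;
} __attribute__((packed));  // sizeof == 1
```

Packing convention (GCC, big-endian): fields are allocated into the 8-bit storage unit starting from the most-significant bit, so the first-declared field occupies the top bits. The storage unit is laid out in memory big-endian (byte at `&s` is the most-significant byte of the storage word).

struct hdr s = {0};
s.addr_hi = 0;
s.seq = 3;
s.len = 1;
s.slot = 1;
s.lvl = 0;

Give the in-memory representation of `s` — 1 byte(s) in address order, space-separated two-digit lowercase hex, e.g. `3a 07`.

3c

[7+:1] addr_hi=0 & 0x1 = 0x0; word=0x00
[4+:3] seq=3 & 0x7 = 0x3; word=0x30
[3+:1] len=1 & 0x1 = 0x1; word=0x38
[2+:1] slot=1 & 0x1 = 0x1; word=0x3c
[0+:2] lvl=0 & 0x3 = 0x0; word=0x3c
word = 0x3c → big-endian bytes:
  [0]=0x3c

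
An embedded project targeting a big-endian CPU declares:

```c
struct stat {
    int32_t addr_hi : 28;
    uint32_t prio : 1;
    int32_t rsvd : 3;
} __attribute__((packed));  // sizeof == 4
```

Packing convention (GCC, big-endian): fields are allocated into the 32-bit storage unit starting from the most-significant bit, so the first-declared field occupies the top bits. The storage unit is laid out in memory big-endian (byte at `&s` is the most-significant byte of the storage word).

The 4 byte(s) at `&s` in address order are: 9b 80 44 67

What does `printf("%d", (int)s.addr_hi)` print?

-105380794

[0]=0x9b [1]=0x80 [2]=0x44 [3]=0x67 (big-endian) → word 0x9b804467
addr_hi [4+:28] = (word>>4) & 0xfffffff = 163054662  ←
prio [3+:1] = (word>>3) & 0x1 = 0
rsvd [0+:3] = (word>>0) & 0x7 = 7
addr_hi signed 28b, MSB=1: 163054662 - 268435456 = -105380794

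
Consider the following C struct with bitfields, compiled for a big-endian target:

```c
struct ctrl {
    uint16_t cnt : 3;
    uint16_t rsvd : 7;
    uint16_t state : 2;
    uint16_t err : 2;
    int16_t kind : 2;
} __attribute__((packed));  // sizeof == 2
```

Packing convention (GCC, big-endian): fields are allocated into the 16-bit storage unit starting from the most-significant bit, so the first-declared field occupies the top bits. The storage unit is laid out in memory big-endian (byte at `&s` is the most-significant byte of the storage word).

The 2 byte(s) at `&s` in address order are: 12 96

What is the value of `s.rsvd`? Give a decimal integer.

74

[0]=0x12 [1]=0x96 (big-endian) → word 0x1296
cnt [13+:3] = (word>>13) & 0x7 = 0
rsvd [6+:7] = (word>>6) & 0x7f = 74  ←
state [4+:2] = (word>>4) & 0x3 = 1
err [2+:2] = (word>>2) & 0x3 = 1
kind [0+:2] = (word>>0) & 0x3 = 2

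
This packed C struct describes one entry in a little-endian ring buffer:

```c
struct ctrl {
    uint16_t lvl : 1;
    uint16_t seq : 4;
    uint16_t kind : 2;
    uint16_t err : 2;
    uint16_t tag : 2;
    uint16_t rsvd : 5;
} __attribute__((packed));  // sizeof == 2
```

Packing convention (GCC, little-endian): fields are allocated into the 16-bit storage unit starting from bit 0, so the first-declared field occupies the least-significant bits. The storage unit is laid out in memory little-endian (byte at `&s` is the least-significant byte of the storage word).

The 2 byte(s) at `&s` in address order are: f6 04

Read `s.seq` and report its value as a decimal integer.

[0]=0xf6 [1]=0x04 (little-endian) → word 0x04f6
lvl [0+:1] = (word>>0) & 0x1 = 0
seq [1+:4] = (word>>1) & 0xf = 11  ←
kind [5+:2] = (word>>5) & 0x3 = 3
err [7+:2] = (word>>7) & 0x3 = 1
tag [9+:2] = (word>>9) & 0x3 = 2
rsvd [11+:5] = (word>>11) & 0x1f = 0

11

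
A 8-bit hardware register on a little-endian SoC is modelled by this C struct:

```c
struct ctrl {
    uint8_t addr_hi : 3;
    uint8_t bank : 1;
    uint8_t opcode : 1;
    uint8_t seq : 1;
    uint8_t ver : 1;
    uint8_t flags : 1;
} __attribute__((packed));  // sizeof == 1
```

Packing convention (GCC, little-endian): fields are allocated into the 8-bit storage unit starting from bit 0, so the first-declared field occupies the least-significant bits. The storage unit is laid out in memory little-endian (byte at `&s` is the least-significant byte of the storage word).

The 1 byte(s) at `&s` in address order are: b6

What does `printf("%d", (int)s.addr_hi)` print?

[0]=0xb6 (little-endian) → word 0xb6
addr_hi [0+:3] = (word>>0) & 0x7 = 6  ←
bank [3+:1] = (word>>3) & 0x1 = 0
opcode [4+:1] = (word>>4) & 0x1 = 1
seq [5+:1] = (word>>5) & 0x1 = 1
ver [6+:1] = (word>>6) & 0x1 = 0
flags [7+:1] = (word>>7) & 0x1 = 1

6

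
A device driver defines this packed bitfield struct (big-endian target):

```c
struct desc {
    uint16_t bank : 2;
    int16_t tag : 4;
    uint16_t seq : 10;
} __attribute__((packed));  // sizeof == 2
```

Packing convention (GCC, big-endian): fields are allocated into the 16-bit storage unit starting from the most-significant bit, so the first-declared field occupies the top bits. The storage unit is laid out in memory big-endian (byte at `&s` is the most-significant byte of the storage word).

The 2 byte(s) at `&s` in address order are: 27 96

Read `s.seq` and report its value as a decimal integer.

918

[0]=0x27 [1]=0x96 (big-endian) → word 0x2796
bank:2 @ bit 14 → (0x2796>>14)&0x3 = 0x0
tag:4 @ bit 10 → (0x2796>>10)&0xf = 0x9
seq:10 @ bit 0 → (0x2796>>0)&0x3ff = 0x396  ←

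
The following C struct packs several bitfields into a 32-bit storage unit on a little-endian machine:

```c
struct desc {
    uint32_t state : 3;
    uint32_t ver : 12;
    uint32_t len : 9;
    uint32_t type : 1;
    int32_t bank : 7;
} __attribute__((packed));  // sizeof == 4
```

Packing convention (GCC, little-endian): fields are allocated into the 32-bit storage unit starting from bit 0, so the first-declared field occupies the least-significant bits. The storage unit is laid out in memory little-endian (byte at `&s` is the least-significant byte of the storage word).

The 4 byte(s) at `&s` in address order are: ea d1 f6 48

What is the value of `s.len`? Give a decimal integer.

[0]=0xea [1]=0xd1 [2]=0xf6 [3]=0x48 (little-endian) → word 0x48f6d1ea
state [0+:3] = (word>>0) & 0x7 = 2
ver [3+:12] = (word>>3) & 0xfff = 2621
len [15+:9] = (word>>15) & 0x1ff = 493  ←
type [24+:1] = (word>>24) & 0x1 = 0
bank [25+:7] = (word>>25) & 0x7f = 36

493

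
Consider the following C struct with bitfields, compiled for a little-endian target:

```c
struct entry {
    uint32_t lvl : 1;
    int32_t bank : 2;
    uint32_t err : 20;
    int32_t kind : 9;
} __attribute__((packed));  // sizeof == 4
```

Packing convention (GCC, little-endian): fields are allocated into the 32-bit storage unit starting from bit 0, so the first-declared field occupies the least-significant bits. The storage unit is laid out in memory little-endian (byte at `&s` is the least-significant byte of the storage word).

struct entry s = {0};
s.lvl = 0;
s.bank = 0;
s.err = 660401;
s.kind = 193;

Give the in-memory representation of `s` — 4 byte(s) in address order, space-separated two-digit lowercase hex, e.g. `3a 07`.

lvl (1b) val=0 bits=0x0 at bit 0: 0x00000000
bank (2b) val=0 bits=0x0 at bit 1: 0x00000000
err (20b) val=660401 bits=0xa13b1 at bit 3: 0x00509d88
kind (9b) val=193 bits=0xc1 at bit 23: 0x60d09d88
word = 0x60d09d88 → little-endian bytes:
  [0]=0x88  [1]=0x9d  [2]=0xd0  [3]=0x60

88 9d d0 60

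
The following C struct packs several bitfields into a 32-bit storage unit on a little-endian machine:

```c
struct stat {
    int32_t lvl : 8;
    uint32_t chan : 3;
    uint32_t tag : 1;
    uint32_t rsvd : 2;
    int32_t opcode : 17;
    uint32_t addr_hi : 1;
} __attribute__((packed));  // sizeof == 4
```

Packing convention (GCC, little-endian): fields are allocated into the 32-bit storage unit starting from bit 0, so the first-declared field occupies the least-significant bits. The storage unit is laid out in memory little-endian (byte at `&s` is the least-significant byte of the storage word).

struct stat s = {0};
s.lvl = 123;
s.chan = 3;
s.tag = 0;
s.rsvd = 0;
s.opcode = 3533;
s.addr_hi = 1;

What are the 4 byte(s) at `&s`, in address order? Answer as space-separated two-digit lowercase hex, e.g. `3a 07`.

[0+:8] lvl=123 & 0xff = 0x7b; word=0x0000007b
[8+:3] chan=3 & 0x7 = 0x3; word=0x0000037b
[11+:1] tag=0 & 0x1 = 0x0; word=0x0000037b
[12+:2] rsvd=0 & 0x3 = 0x0; word=0x0000037b
[14+:17] opcode=3533 & 0x1ffff = 0xdcd; word=0x0373437b
[31+:1] addr_hi=1 & 0x1 = 0x1; word=0x8373437b
word = 0x8373437b → little-endian bytes:
  [0]=0x7b  [1]=0x43  [2]=0x73  [3]=0x83

7b 43 73 83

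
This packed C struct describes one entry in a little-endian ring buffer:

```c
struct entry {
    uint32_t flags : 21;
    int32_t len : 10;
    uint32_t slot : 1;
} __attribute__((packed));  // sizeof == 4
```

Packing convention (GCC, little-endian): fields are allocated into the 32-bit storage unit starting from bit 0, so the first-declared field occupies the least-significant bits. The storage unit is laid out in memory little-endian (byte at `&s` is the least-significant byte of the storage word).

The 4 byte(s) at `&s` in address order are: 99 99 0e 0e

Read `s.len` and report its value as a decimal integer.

[0]=0x99 [1]=0x99 [2]=0x0e [3]=0x0e (little-endian) → word 0x0e0e9999
flags [0+:21] = (word>>0) & 0x1fffff = 956825
len [21+:10] = (word>>21) & 0x3ff = 112  ←
slot [31+:1] = (word>>31) & 0x1 = 0
len signed 10b, MSB=0: value = 112

112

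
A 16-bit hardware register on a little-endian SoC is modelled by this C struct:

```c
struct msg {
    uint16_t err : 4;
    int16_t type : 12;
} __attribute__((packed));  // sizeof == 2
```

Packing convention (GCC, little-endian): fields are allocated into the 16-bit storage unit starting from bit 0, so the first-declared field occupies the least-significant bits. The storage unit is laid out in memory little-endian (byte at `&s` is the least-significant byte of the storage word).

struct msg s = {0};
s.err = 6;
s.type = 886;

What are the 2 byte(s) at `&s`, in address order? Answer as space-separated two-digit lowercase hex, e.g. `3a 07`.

[0+:4] err=6 & 0xf = 0x6; word=0x0006
[4+:12] type=886 & 0xfff = 0x376; word=0x3766
word = 0x3766 → little-endian bytes:
  [0]=0x66  [1]=0x37

66 37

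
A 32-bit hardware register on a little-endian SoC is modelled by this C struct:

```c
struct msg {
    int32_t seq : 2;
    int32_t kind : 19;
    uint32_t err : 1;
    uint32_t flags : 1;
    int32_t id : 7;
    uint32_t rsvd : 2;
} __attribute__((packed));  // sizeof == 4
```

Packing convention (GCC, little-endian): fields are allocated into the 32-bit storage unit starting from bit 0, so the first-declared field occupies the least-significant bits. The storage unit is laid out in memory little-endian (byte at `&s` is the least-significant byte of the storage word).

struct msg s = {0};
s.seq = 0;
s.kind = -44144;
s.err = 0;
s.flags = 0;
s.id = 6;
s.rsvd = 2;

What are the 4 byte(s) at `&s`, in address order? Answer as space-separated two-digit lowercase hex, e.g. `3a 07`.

seq:2 = 0 → 0x0 << 0 → word 0x00000000
kind:19 = -44144 → 0x75390 << 2 → word 0x001d4e40
err:1 = 0 → 0x0 << 21 → word 0x001d4e40
flags:1 = 0 → 0x0 << 22 → word 0x001d4e40
id:7 = 6 → 0x6 << 23 → word 0x031d4e40
rsvd:2 = 2 → 0x2 << 30 → word 0x831d4e40
word = 0x831d4e40 → little-endian bytes:
  [0]=0x40  [1]=0x4e  [2]=0x1d  [3]=0x83

40 4e 1d 83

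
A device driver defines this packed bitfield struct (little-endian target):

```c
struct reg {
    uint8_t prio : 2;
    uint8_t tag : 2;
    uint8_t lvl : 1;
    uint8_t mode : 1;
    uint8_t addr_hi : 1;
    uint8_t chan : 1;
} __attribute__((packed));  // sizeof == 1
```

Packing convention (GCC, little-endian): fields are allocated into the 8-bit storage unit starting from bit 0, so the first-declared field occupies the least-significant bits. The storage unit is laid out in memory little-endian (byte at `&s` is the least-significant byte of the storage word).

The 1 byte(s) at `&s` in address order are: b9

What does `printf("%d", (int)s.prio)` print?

1

[0]=0xb9 (little-endian) → word 0xb9
prio [0+:2] = (word>>0) & 0x3 = 1  ←
tag [2+:2] = (word>>2) & 0x3 = 2
lvl [4+:1] = (word>>4) & 0x1 = 1
mode [5+:1] = (word>>5) & 0x1 = 1
addr_hi [6+:1] = (word>>6) & 0x1 = 0
chan [7+:1] = (word>>7) & 0x1 = 1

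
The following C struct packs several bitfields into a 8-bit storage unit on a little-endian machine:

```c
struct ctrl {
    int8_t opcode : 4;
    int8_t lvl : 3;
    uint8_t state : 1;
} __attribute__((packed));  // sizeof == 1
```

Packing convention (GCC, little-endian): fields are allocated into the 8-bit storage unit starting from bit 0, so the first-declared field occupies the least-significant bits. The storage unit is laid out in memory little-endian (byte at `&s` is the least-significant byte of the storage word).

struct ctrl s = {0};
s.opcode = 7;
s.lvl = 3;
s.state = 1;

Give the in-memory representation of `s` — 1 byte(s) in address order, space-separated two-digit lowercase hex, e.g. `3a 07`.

b7

opcode (4b) val=7 bits=0x7 at bit 0: 0x07
lvl (3b) val=3 bits=0x3 at bit 4: 0x37
state (1b) val=1 bits=0x1 at bit 7: 0xb7
word = 0xb7 → little-endian bytes:
  [0]=0xb7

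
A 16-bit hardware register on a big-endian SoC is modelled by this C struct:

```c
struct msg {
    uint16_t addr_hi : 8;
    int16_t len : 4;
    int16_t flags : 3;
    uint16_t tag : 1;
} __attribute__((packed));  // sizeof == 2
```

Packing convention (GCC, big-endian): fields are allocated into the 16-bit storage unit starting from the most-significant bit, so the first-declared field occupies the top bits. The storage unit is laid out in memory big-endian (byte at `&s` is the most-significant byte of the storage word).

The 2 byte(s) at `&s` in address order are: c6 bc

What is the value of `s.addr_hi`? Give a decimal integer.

198

[0]=0xc6 [1]=0xbc (big-endian) → word 0xc6bc
addr_hi [8+:8] = (word>>8) & 0xff = 198  ←
len [4+:4] = (word>>4) & 0xf = 11
flags [1+:3] = (word>>1) & 0x7 = 6
tag [0+:1] = (word>>0) & 0x1 = 0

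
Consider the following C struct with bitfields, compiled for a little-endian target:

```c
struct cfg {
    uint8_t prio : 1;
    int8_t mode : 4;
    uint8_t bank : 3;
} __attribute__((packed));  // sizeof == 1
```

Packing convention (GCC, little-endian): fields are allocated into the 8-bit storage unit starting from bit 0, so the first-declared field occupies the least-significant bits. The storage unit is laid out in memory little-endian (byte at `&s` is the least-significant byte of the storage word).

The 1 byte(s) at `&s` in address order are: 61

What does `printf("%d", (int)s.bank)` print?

3

[0]=0x61 (little-endian) → word 0x61
prio:1 @ bit 0 → (0x61>>0)&0x1 = 0x1
mode:4 @ bit 1 → (0x61>>1)&0xf = 0x0
bank:3 @ bit 5 → (0x61>>5)&0x7 = 0x3  ←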